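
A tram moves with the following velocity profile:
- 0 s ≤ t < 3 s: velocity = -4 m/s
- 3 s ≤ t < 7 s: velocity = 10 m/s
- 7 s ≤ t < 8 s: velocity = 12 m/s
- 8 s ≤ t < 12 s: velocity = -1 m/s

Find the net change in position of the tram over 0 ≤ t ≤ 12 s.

36 m

Displacement is the signed area under the v-t curve.
0–3 s: -4 × 3 = -12 m
3–7 s: 10 × 4 = 40 m
7–8 s: 12 × 1 = 12 m
8–12 s: -1 × 4 = -4 m
Net displacement = 36 m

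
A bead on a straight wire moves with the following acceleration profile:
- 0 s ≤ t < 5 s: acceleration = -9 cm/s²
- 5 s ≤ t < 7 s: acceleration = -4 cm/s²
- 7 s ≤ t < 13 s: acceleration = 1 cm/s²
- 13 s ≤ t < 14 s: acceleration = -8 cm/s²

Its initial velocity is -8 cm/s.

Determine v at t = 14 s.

Δv equals the area under the a-t graph; then v = v₀ + Δv.
0–5 s: -9 × 5 = -45 cm/s
5–7 s: -4 × 2 = -8 cm/s
7–13 s: 1 × 6 = 6 cm/s
13–14 s: -8 × 1 = -8 cm/s
Δv = -55 cm/s, so v(14) = -8 + (-55) = -63 cm/s.

-63 cm/s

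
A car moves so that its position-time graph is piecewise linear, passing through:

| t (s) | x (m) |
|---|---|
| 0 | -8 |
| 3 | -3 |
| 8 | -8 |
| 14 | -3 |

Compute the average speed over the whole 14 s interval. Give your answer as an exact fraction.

Average speed = (total path length)/(elapsed time); on a piecewise-linear x-t graph the path length is Σ|Δx|.
0–3 s: |Δx| = |-3 − -8| = 5 m
3–8 s: |Δx| = |-8 − -3| = 5 m
8–14 s: |Δx| = |-3 − -8| = 5 m
Total path = 15 m; average speed = 15/14 = 15/14 m/s.

15/14 m/s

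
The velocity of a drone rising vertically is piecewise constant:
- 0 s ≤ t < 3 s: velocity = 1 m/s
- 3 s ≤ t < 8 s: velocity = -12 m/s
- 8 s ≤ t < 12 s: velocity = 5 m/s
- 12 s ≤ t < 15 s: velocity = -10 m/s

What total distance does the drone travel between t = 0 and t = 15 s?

113 m

Distance (not displacement) is the total path length: add the absolute areas under v-t.
0–3 s: |1| × 3 = 3 m
3–8 s: |-12| × 5 = 60 m
8–12 s: |5| × 4 = 20 m
12–15 s: |-10| × 3 = 30 m
Total distance = 113 m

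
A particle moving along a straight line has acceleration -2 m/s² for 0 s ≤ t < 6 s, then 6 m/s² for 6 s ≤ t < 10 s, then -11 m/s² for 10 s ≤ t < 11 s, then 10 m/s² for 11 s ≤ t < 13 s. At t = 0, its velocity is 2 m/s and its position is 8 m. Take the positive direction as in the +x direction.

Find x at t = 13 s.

On each constant-a segment, Δv = aΔt and Δx = v₀Δt + ½aΔt²; chain segment to segment.
0–6 s: v starts 2 m/s; Δx = 2·6 + ½·-2·6² = -24 m; v ends -10 m/s.
6–10 s: v starts -10 m/s; Δx = -10·4 + ½·6·4² = 8 m; v ends 14 m/s.
10–11 s: v starts 14 m/s; Δx = 14·1 + ½·-11·1² = 8.5 m; v ends 3 m/s.
11–13 s: v starts 3 m/s; Δx = 3·2 + ½·10·2² = 26 m; v ends 23 m/s.
x(13) = 8 + Σ Δx = 26.5 m.

26.5 m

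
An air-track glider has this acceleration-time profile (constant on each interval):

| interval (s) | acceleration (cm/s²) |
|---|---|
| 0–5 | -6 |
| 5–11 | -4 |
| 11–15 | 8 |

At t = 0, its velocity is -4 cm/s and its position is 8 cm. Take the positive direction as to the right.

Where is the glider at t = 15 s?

-531 cm

On each constant-a segment, Δv = aΔt and Δx = v₀Δt + ½aΔt²; chain segment to segment.
0–5 s: v starts -4 cm/s; Δx = -4·5 + ½·-6·5² = -95 cm; v ends -34 cm/s.
5–11 s: v starts -34 cm/s; Δx = -34·6 + ½·-4·6² = -276 cm; v ends -58 cm/s.
11–15 s: v starts -58 cm/s; Δx = -58·4 + ½·8·4² = -168 cm; v ends -26 cm/s.
x(15) = 8 + Σ Δx = -531 cm.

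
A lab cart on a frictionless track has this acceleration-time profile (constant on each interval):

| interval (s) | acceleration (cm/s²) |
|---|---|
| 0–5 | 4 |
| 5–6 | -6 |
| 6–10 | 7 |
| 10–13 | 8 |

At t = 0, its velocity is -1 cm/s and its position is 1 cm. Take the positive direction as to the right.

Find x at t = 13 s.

329 cm

On each constant-a segment, Δv = aΔt and Δx = v₀Δt + ½aΔt²; chain segment to segment.
0–5 s: v starts -1 cm/s; Δx = -1·5 + ½·4·5² = 45 cm; v ends 19 cm/s.
5–6 s: v starts 19 cm/s; Δx = 19·1 + ½·-6·1² = 16 cm; v ends 13 cm/s.
6–10 s: v starts 13 cm/s; Δx = 13·4 + ½·7·4² = 108 cm; v ends 41 cm/s.
10–13 s: v starts 41 cm/s; Δx = 41·3 + ½·8·3² = 159 cm; v ends 65 cm/s.
x(13) = 1 + Σ Δx = 329 cm.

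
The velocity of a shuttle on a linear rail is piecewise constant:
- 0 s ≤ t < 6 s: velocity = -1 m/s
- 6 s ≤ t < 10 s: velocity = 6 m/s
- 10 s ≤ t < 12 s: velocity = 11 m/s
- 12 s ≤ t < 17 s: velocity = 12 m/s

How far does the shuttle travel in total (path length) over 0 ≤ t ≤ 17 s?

Distance (not displacement) is the total path length: add the absolute areas under v-t.
0–6 s: |-1| × 6 = 6 m
6–10 s: |6| × 4 = 24 m
10–12 s: |11| × 2 = 22 m
12–17 s: |12| × 5 = 60 m
Total distance = 112 m

112 m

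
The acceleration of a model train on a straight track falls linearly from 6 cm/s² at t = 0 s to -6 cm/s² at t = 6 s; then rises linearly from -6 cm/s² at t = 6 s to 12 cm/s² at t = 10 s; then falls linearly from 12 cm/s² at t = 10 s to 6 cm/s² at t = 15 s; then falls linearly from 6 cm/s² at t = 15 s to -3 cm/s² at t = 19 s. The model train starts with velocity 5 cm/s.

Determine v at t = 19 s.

Δv equals the area under the a-t graph; then v = v₀ + Δv.
0–6 s: ½(6 + -6)(6) = 0 cm/s
6–10 s: ½(-6 + 12)(4) = 12 cm/s
10–15 s: ½(12 + 6)(5) = 45 cm/s
15–19 s: ½(6 + -3)(4) = 6 cm/s
Δv = 63 cm/s, so v(19) = 5 + (63) = 68 cm/s.

68 cm/s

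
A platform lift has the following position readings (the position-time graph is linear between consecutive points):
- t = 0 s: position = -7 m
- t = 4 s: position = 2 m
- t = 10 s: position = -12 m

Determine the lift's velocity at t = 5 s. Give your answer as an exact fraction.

Velocity is the slope of the x-t graph on 4–10 s: (-12 − 2)/(10 − 4) = -7/3 m/s.

-7/3 m/s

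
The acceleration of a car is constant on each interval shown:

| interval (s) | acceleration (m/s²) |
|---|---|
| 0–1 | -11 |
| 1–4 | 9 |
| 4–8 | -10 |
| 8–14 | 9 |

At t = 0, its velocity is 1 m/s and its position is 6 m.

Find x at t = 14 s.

24 m

On each constant-a segment, Δv = aΔt and Δx = v₀Δt + ½aΔt²; chain segment to segment.
0–1 s: v starts 1 m/s; Δx = 1·1 + ½·-11·1² = -4.5 m; v ends -10 m/s.
1–4 s: v starts -10 m/s; Δx = -10·3 + ½·9·3² = 10.5 m; v ends 17 m/s.
4–8 s: v starts 17 m/s; Δx = 17·4 + ½·-10·4² = -12 m; v ends -23 m/s.
8–14 s: v starts -23 m/s; Δx = -23·6 + ½·9·6² = 24 m; v ends 31 m/s.
x(14) = 6 + Σ Δx = 24 m.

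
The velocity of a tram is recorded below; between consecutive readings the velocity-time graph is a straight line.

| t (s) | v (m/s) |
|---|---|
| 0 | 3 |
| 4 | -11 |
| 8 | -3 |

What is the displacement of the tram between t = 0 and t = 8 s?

-44 m

Displacement is the signed area under the v-t curve.
0–4 s: ½(3 + -11)(4) = -16 m
4–8 s: ½(-11 + -3)(4) = -28 m
Net displacement = -44 m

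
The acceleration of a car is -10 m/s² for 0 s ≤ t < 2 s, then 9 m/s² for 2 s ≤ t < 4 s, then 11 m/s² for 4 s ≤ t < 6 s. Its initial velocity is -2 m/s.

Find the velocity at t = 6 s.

Δv equals the area under the a-t graph; then v = v₀ + Δv.
0–2 s: -10 × 2 = -20 m/s
2–4 s: 9 × 2 = 18 m/s
4–6 s: 11 × 2 = 22 m/s
Δv = 20 m/s, so v(6) = -2 + (20) = 18 m/s.

18 m/s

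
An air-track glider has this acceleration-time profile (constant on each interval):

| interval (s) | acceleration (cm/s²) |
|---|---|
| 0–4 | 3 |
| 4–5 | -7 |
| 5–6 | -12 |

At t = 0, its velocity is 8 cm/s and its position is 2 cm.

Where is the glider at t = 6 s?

On each constant-a segment, Δv = aΔt and Δx = v₀Δt + ½aΔt²; chain segment to segment.
0–4 s: v starts 8 cm/s; Δx = 8·4 + ½·3·4² = 56 cm; v ends 20 cm/s.
4–5 s: v starts 20 cm/s; Δx = 20·1 + ½·-7·1² = 16.5 cm; v ends 13 cm/s.
5–6 s: v starts 13 cm/s; Δx = 13·1 + ½·-12·1² = 7 cm; v ends 1 cm/s.
x(6) = 2 + Σ Δx = 81.5 cm.

81.5 cm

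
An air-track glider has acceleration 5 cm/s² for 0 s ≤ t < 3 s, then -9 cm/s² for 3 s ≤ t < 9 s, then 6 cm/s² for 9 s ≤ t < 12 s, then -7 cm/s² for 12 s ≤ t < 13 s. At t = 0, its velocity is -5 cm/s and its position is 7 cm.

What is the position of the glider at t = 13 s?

-222 cm

On each constant-a segment, Δv = aΔt and Δx = v₀Δt + ½aΔt²; chain segment to segment.
0–3 s: v starts -5 cm/s; Δx = -5·3 + ½·5·3² = 7.5 cm; v ends 10 cm/s.
3–9 s: v starts 10 cm/s; Δx = 10·6 + ½·-9·6² = -102 cm; v ends -44 cm/s.
9–12 s: v starts -44 cm/s; Δx = -44·3 + ½·6·3² = -105 cm; v ends -26 cm/s.
12–13 s: v starts -26 cm/s; Δx = -26·1 + ½·-7·1² = -29.5 cm; v ends -33 cm/s.
x(13) = 7 + Σ Δx = -222 cm.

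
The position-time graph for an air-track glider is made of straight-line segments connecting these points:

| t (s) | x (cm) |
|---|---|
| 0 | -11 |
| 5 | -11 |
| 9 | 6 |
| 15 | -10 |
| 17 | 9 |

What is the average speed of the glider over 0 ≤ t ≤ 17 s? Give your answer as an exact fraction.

Average speed = (total path length)/(elapsed time); on a piecewise-linear x-t graph the path length is Σ|Δx|.
0–5 s: |Δx| = |-11 − -11| = 0 cm
5–9 s: |Δx| = |6 − -11| = 17 cm
9–15 s: |Δx| = |-10 − 6| = 16 cm
15–17 s: |Δx| = |9 − -10| = 19 cm
Total path = 52 cm; average speed = 52/17 = 52/17 cm/s.

52/17 cm/s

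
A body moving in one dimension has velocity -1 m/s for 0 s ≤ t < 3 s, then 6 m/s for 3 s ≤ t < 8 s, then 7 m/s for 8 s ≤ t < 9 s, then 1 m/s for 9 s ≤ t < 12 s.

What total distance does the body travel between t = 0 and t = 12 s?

43 m

Total distance travelled is ∫|v| dt — sum the magnitudes of each area piece.
0–3 s: |-1| × 3 = 3 m
3–8 s: |6| × 5 = 30 m
8–9 s: |7| × 1 = 7 m
9–12 s: |1| × 3 = 3 m
Total distance = 43 m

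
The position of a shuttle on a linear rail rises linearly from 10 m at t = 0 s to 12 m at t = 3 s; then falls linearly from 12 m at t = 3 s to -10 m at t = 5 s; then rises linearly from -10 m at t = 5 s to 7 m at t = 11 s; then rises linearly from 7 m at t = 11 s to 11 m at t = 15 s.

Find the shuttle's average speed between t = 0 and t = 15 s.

3 m/s

Average speed = (total path length)/(elapsed time); on a piecewise-linear x-t graph the path length is Σ|Δx|.
0–3 s: |Δx| = |12 − 10| = 2 m
3–5 s: |Δx| = |-10 − 12| = 22 m
5–11 s: |Δx| = |7 − -10| = 17 m
11–15 s: |Δx| = |11 − 7| = 4 m
Total path = 45 m; average speed = 45/15 = 3 m/s.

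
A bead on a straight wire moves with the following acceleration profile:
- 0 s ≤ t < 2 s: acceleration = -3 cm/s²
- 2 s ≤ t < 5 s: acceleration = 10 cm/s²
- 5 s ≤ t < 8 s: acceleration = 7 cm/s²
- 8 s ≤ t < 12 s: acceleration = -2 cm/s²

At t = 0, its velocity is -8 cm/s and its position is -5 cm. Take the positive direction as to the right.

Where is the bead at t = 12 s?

187.5 cm

On each constant-a segment, Δv = aΔt and Δx = v₀Δt + ½aΔt²; chain segment to segment.
0–2 s: v starts -8 cm/s; Δx = -8·2 + ½·-3·2² = -22 cm; v ends -14 cm/s.
2–5 s: v starts -14 cm/s; Δx = -14·3 + ½·10·3² = 3 cm; v ends 16 cm/s.
5–8 s: v starts 16 cm/s; Δx = 16·3 + ½·7·3² = 79.5 cm; v ends 37 cm/s.
8–12 s: v starts 37 cm/s; Δx = 37·4 + ½·-2·4² = 132 cm; v ends 29 cm/s.
x(12) = -5 + Σ Δx = 187.5 cm.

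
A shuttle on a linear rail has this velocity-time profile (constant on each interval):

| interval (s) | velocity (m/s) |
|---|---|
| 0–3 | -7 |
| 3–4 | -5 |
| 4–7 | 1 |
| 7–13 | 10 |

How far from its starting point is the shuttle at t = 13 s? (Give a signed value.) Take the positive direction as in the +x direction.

37 m

Net displacement equals the area under the velocity-time graph (areas below the axis count negative).
0–3 s: -7 × 3 = -21 m
3–4 s: -5 × 1 = -5 m
4–7 s: 1 × 3 = 3 m
7–13 s: 10 × 6 = 60 m
Net displacement = 37 m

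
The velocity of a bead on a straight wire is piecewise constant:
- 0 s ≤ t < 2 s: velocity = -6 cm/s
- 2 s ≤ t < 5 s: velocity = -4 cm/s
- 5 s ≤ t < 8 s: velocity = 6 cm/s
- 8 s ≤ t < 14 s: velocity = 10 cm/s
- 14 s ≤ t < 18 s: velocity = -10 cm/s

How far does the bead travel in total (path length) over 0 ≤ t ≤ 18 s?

Total distance travelled is ∫|v| dt — sum the magnitudes of each area piece.
0–2 s: |-6| × 2 = 12 cm
2–5 s: |-4| × 3 = 12 cm
5–8 s: |6| × 3 = 18 cm
8–14 s: |10| × 6 = 60 cm
14–18 s: |-10| × 4 = 40 cm
Total distance = 142 cm

142 cm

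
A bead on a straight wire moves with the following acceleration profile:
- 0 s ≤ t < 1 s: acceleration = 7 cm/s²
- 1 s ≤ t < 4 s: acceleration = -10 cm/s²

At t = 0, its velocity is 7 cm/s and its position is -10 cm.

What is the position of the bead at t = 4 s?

On each constant-a segment, Δv = aΔt and Δx = v₀Δt + ½aΔt²; chain segment to segment.
0–1 s: v starts 7 cm/s; Δx = 7·1 + ½·7·1² = 10.5 cm; v ends 14 cm/s.
1–4 s: v starts 14 cm/s; Δx = 14·3 + ½·-10·3² = -3 cm; v ends -16 cm/s.
x(4) = -10 + Σ Δx = -2.5 cm.

-2.5 cm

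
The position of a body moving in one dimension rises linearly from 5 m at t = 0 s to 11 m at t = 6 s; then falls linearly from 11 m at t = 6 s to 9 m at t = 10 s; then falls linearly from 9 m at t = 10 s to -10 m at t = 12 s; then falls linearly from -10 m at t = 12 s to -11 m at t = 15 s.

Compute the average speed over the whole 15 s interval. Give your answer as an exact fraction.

Average speed = (total path length)/(elapsed time); on a piecewise-linear x-t graph the path length is Σ|Δx|.
0–6 s: |Δx| = |11 − 5| = 6 m
6–10 s: |Δx| = |9 − 11| = 2 m
10–12 s: |Δx| = |-10 − 9| = 19 m
12–15 s: |Δx| = |-11 − -10| = 1 m
Total path = 28 m; average speed = 28/15 = 28/15 m/s.

28/15 m/s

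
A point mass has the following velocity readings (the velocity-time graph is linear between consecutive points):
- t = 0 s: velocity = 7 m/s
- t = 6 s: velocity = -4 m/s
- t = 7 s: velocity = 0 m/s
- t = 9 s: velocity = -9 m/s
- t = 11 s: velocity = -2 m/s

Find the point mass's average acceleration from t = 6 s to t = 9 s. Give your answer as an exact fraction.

Average acceleration = Δv/Δt = (-9 − -4)/(9 − 6) = -5/3 m/s².

-5/3 m/s²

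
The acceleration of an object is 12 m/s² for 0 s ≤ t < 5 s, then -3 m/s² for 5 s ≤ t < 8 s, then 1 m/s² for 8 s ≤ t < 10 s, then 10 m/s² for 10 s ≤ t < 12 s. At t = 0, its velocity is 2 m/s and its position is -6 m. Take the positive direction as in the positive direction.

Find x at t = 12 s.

564.5 m

On each constant-a segment, Δv = aΔt and Δx = v₀Δt + ½aΔt²; chain segment to segment.
0–5 s: v starts 2 m/s; Δx = 2·5 + ½·12·5² = 160 m; v ends 62 m/s.
5–8 s: v starts 62 m/s; Δx = 62·3 + ½·-3·3² = 172.5 m; v ends 53 m/s.
8–10 s: v starts 53 m/s; Δx = 53·2 + ½·1·2² = 108 m; v ends 55 m/s.
10–12 s: v starts 55 m/s; Δx = 55·2 + ½·10·2² = 130 m; v ends 75 m/s.
x(12) = -6 + Σ Δx = 564.5 m.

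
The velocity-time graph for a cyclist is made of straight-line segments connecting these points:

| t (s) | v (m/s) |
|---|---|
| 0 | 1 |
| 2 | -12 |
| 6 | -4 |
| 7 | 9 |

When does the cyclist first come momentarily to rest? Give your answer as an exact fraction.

t = 2/13 s

v changes sign on 0–2 s (from 1 to -12); the graph is linear there, so v = 0 at t = 0 + (-1)·(2 − 0)/(-12 − 1) = 2/13 s.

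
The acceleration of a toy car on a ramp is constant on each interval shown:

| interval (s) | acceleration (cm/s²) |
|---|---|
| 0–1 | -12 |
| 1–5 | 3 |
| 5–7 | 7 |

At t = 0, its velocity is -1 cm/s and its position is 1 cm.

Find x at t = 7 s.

On each constant-a segment, Δv = aΔt and Δx = v₀Δt + ½aΔt²; chain segment to segment.
0–1 s: v starts -1 cm/s; Δx = -1·1 + ½·-12·1² = -7 cm; v ends -13 cm/s.
1–5 s: v starts -13 cm/s; Δx = -13·4 + ½·3·4² = -28 cm; v ends -1 cm/s.
5–7 s: v starts -1 cm/s; Δx = -1·2 + ½·7·2² = 12 cm; v ends 13 cm/s.
x(7) = 1 + Σ Δx = -22 cm.

-22 cm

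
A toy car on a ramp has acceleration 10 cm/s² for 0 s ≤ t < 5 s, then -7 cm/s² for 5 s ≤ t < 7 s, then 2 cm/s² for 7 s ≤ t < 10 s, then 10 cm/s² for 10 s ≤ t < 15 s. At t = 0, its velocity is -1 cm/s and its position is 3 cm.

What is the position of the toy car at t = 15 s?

On each constant-a segment, Δv = aΔt and Δx = v₀Δt + ½aΔt²; chain segment to segment.
0–5 s: v starts -1 cm/s; Δx = -1·5 + ½·10·5² = 120 cm; v ends 49 cm/s.
5–7 s: v starts 49 cm/s; Δx = 49·2 + ½·-7·2² = 84 cm; v ends 35 cm/s.
7–10 s: v starts 35 cm/s; Δx = 35·3 + ½·2·3² = 114 cm; v ends 41 cm/s.
10–15 s: v starts 41 cm/s; Δx = 41·5 + ½·10·5² = 330 cm; v ends 91 cm/s.
x(15) = 3 + Σ Δx = 651 cm.

651 cm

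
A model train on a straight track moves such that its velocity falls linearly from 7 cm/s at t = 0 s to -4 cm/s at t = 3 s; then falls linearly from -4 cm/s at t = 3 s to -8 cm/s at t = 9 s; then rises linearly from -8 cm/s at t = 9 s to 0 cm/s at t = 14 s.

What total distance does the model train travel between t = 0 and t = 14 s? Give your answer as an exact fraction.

1427/22 cm

Total distance travelled is ∫|v| dt — sum the magnitudes of each area piece.
0–3 s: v = 0 at t = 21/11 s; triangle areas 147/22 + 24/11 = 195/22 cm
3–9 s: |½(-4 + -8)(6)| = 36 cm
9–14 s: |½(-8 + 0)(5)| = 20 cm
Total distance = 1427/22 cm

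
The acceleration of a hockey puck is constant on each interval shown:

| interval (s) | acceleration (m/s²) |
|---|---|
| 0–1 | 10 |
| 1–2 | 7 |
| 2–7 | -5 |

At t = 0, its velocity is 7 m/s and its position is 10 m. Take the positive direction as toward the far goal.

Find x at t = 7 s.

100 m

On each constant-a segment, Δv = aΔt and Δx = v₀Δt + ½aΔt²; chain segment to segment.
0–1 s: v starts 7 m/s; Δx = 7·1 + ½·10·1² = 12 m; v ends 17 m/s.
1–2 s: v starts 17 m/s; Δx = 17·1 + ½·7·1² = 20.5 m; v ends 24 m/s.
2–7 s: v starts 24 m/s; Δx = 24·5 + ½·-5·5² = 57.5 m; v ends -1 m/s.
x(7) = 10 + Σ Δx = 100 m.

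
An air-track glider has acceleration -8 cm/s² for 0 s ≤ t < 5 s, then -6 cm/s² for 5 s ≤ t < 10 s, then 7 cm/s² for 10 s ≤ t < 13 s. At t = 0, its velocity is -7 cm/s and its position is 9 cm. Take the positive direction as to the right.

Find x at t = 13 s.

On each constant-a segment, Δv = aΔt and Δx = v₀Δt + ½aΔt²; chain segment to segment.
0–5 s: v starts -7 cm/s; Δx = -7·5 + ½·-8·5² = -135 cm; v ends -47 cm/s.
5–10 s: v starts -47 cm/s; Δx = -47·5 + ½·-6·5² = -310 cm; v ends -77 cm/s.
10–13 s: v starts -77 cm/s; Δx = -77·3 + ½·7·3² = -199.5 cm; v ends -56 cm/s.
x(13) = 9 + Σ Δx = -635.5 cm.

-635.5 cm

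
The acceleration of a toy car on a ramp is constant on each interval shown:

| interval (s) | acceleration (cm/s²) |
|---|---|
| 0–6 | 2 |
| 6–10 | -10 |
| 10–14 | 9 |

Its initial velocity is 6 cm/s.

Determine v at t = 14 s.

Δv equals the area under the a-t graph; then v = v₀ + Δv.
0–6 s: 2 × 6 = 12 cm/s
6–10 s: -10 × 4 = -40 cm/s
10–14 s: 9 × 4 = 36 cm/s
Δv = 8 cm/s, so v(14) = 6 + (8) = 14 cm/s.

14 cm/s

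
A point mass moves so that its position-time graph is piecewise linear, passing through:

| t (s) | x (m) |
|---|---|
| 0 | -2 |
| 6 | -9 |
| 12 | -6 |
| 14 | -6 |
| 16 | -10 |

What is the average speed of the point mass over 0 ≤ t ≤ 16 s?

Average speed = (total path length)/(elapsed time); on a piecewise-linear x-t graph the path length is Σ|Δx|.
0–6 s: |Δx| = |-9 − -2| = 7 m
6–12 s: |Δx| = |-6 − -9| = 3 m
12–14 s: |Δx| = |-6 − -6| = 0 m
14–16 s: |Δx| = |-10 − -6| = 4 m
Total path = 14 m; average speed = 14/16 = 0.875 m/s.

0.875 m/s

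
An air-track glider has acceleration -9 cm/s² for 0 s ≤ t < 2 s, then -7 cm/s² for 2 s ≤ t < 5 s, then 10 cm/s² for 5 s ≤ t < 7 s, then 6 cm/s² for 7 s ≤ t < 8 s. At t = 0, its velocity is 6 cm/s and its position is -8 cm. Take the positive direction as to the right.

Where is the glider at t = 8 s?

-137.5 cm

On each constant-a segment, Δv = aΔt and Δx = v₀Δt + ½aΔt²; chain segment to segment.
0–2 s: v starts 6 cm/s; Δx = 6·2 + ½·-9·2² = -6 cm; v ends -12 cm/s.
2–5 s: v starts -12 cm/s; Δx = -12·3 + ½·-7·3² = -67.5 cm; v ends -33 cm/s.
5–7 s: v starts -33 cm/s; Δx = -33·2 + ½·10·2² = -46 cm; v ends -13 cm/s.
7–8 s: v starts -13 cm/s; Δx = -13·1 + ½·6·1² = -10 cm; v ends -7 cm/s.
x(8) = -8 + Σ Δx = -137.5 cm.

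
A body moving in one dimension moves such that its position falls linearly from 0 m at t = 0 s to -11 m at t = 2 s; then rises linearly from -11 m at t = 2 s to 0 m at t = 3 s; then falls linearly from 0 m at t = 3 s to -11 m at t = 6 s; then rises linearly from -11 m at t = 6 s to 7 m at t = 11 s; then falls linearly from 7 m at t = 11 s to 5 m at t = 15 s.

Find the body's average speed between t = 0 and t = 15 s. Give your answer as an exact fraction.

53/15 m/s

Average speed = (total path length)/(elapsed time); on a piecewise-linear x-t graph the path length is Σ|Δx|.
0–2 s: |Δx| = |-11 − 0| = 11 m
2–3 s: |Δx| = |0 − -11| = 11 m
3–6 s: |Δx| = |-11 − 0| = 11 m
6–11 s: |Δx| = |7 − -11| = 18 m
11–15 s: |Δx| = |5 − 7| = 2 m
Total path = 53 m; average speed = 53/15 = 53/15 m/s.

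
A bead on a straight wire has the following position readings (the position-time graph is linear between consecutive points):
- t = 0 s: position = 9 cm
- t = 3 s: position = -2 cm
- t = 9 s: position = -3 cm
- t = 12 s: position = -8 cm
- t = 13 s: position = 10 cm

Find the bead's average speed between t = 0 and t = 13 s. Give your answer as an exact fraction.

Average speed = (total path length)/(elapsed time); on a piecewise-linear x-t graph the path length is Σ|Δx|.
0–3 s: |Δx| = |-2 − 9| = 11 cm
3–9 s: |Δx| = |-3 − -2| = 1 cm
9–12 s: |Δx| = |-8 − -3| = 5 cm
12–13 s: |Δx| = |10 − -8| = 18 cm
Total path = 35 cm; average speed = 35/13 = 35/13 cm/s.

35/13 cm/s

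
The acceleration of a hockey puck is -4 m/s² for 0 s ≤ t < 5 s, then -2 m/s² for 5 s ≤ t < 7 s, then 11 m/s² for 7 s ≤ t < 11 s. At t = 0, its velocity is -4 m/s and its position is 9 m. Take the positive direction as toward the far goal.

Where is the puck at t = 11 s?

-137 m

On each constant-a segment, Δv = aΔt and Δx = v₀Δt + ½aΔt²; chain segment to segment.
0–5 s: v starts -4 m/s; Δx = -4·5 + ½·-4·5² = -70 m; v ends -24 m/s.
5–7 s: v starts -24 m/s; Δx = -24·2 + ½·-2·2² = -52 m; v ends -28 m/s.
7–11 s: v starts -28 m/s; Δx = -28·4 + ½·11·4² = -24 m; v ends 16 m/s.
x(11) = 9 + Σ Δx = -137 m.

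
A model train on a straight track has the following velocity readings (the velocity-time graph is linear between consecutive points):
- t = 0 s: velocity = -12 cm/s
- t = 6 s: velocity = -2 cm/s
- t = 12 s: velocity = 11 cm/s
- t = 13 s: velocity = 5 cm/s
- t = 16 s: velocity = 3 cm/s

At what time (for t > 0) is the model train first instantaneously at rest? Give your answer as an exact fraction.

v changes sign on 6–12 s (from -2 to 11); the graph is linear there, so v = 0 at t = 6 + (2)·(12 − 6)/(11 − -2) = 90/13 s.

t = 90/13 s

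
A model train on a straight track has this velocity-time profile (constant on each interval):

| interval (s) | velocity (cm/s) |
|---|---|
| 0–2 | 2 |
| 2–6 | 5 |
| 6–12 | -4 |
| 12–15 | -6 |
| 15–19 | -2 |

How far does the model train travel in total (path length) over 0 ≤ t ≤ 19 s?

74 cm

Distance (not displacement) is the total path length: add the absolute areas under v-t.
0–2 s: |2| × 2 = 4 cm
2–6 s: |5| × 4 = 20 cm
6–12 s: |-4| × 6 = 24 cm
12–15 s: |-6| × 3 = 18 cm
15–19 s: |-2| × 4 = 8 cm
Total distance = 74 cm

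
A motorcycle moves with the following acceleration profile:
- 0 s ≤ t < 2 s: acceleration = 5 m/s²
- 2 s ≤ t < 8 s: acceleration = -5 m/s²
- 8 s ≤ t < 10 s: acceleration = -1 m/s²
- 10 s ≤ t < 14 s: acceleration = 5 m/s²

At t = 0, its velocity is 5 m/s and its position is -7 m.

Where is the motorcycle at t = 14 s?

-47 m

On each constant-a segment, Δv = aΔt and Δx = v₀Δt + ½aΔt²; chain segment to segment.
0–2 s: v starts 5 m/s; Δx = 5·2 + ½·5·2² = 20 m; v ends 15 m/s.
2–8 s: v starts 15 m/s; Δx = 15·6 + ½·-5·6² = 0 m; v ends -15 m/s.
8–10 s: v starts -15 m/s; Δx = -15·2 + ½·-1·2² = -32 m; v ends -17 m/s.
10–14 s: v starts -17 m/s; Δx = -17·4 + ½·5·4² = -28 m; v ends 3 m/s.
x(14) = -7 + Σ Δx = -47 m.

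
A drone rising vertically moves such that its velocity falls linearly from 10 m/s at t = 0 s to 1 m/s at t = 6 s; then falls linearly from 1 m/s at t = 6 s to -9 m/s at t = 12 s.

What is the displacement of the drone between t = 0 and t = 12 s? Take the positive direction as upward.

Net displacement equals the area under the velocity-time graph (areas below the axis count negative).
0–6 s: ½(10 + 1)(6) = 33 m
6–12 s: ½(1 + -9)(6) = -24 m
Net displacement = 9 m

9 m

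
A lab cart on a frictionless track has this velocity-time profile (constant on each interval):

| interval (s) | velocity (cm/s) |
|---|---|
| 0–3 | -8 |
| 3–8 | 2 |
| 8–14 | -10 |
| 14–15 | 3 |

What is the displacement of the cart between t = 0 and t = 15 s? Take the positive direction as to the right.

-71 cm

Net displacement equals the area under the velocity-time graph (areas below the axis count negative).
0–3 s: -8 × 3 = -24 cm
3–8 s: 2 × 5 = 10 cm
8–14 s: -10 × 6 = -60 cm
14–15 s: 3 × 1 = 3 cm
Net displacement = -71 cm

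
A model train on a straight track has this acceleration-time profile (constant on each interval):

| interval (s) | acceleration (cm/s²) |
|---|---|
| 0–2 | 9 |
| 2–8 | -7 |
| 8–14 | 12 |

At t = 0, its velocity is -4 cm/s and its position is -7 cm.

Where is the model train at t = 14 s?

9 cm

On each constant-a segment, Δv = aΔt and Δx = v₀Δt + ½aΔt²; chain segment to segment.
0–2 s: v starts -4 cm/s; Δx = -4·2 + ½·9·2² = 10 cm; v ends 14 cm/s.
2–8 s: v starts 14 cm/s; Δx = 14·6 + ½·-7·6² = -42 cm; v ends -28 cm/s.
8–14 s: v starts -28 cm/s; Δx = -28·6 + ½·12·6² = 48 cm; v ends 44 cm/s.
x(14) = -7 + Σ Δx = 9 cm.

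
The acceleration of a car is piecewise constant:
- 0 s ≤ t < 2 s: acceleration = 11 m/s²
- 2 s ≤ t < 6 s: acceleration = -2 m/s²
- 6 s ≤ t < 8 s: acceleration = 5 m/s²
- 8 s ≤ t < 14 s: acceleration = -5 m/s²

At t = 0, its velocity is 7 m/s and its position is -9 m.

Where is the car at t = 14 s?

275 m

On each constant-a segment, Δv = aΔt and Δx = v₀Δt + ½aΔt²; chain segment to segment.
0–2 s: v starts 7 m/s; Δx = 7·2 + ½·11·2² = 36 m; v ends 29 m/s.
2–6 s: v starts 29 m/s; Δx = 29·4 + ½·-2·4² = 100 m; v ends 21 m/s.
6–8 s: v starts 21 m/s; Δx = 21·2 + ½·5·2² = 52 m; v ends 31 m/s.
8–14 s: v starts 31 m/s; Δx = 31·6 + ½·-5·6² = 96 m; v ends 1 m/s.
x(14) = -9 + Σ Δx = 275 m.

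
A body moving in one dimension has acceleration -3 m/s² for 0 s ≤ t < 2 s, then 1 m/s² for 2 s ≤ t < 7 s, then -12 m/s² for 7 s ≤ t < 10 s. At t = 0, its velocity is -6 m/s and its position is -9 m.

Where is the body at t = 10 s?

On each constant-a segment, Δv = aΔt and Δx = v₀Δt + ½aΔt²; chain segment to segment.
0–2 s: v starts -6 m/s; Δx = -6·2 + ½·-3·2² = -18 m; v ends -12 m/s.
2–7 s: v starts -12 m/s; Δx = -12·5 + ½·1·5² = -47.5 m; v ends -7 m/s.
7–10 s: v starts -7 m/s; Δx = -7·3 + ½·-12·3² = -75 m; v ends -43 m/s.
x(10) = -9 + Σ Δx = -149.5 m.

-149.5 m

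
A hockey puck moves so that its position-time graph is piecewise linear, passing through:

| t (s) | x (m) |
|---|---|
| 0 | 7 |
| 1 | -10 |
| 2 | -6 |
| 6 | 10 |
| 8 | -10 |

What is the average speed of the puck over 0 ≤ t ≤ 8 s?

7.125 m/s

Average speed = (total path length)/(elapsed time); on a piecewise-linear x-t graph the path length is Σ|Δx|.
0–1 s: |Δx| = |-10 − 7| = 17 m
1–2 s: |Δx| = |-6 − -10| = 4 m
2–6 s: |Δx| = |10 − -6| = 16 m
6–8 s: |Δx| = |-10 − 10| = 20 m
Total path = 57 m; average speed = 57/8 = 7.125 m/s.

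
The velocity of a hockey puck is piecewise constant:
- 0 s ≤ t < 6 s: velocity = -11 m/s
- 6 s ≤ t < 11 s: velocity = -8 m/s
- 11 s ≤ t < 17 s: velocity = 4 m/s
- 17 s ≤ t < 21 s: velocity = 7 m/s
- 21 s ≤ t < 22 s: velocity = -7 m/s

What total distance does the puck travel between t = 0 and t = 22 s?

Distance (not displacement) is the total path length: add the absolute areas under v-t.
0–6 s: |-11| × 6 = 66 m
6–11 s: |-8| × 5 = 40 m
11–17 s: |4| × 6 = 24 m
17–21 s: |7| × 4 = 28 m
21–22 s: |-7| × 1 = 7 m
Total distance = 165 m

165 m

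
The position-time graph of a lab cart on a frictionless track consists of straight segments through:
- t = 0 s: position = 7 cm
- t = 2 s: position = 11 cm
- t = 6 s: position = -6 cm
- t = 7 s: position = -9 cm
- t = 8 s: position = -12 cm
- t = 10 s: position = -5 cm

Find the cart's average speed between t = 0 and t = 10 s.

Average speed = (total path length)/(elapsed time); on a piecewise-linear x-t graph the path length is Σ|Δx|.
0–2 s: |Δx| = |11 − 7| = 4 cm
2–6 s: |Δx| = |-6 − 11| = 17 cm
6–7 s: |Δx| = |-9 − -6| = 3 cm
7–8 s: |Δx| = |-12 − -9| = 3 cm
8–10 s: |Δx| = |-5 − -12| = 7 cm
Total path = 34 cm; average speed = 34/10 = 3.4 cm/s.

3.4 cm/s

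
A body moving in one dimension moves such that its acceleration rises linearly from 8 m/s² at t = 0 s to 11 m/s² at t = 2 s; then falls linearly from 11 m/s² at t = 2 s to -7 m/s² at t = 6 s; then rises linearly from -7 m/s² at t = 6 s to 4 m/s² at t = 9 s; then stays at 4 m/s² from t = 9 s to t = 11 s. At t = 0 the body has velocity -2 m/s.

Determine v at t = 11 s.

28.5 m/s

Δv equals the area under the a-t graph; then v = v₀ + Δv.
0–2 s: ½(8 + 11)(2) = 19 m/s
2–6 s: ½(11 + -7)(4) = 8 m/s
6–9 s: ½(-7 + 4)(3) = -4.5 m/s
9–11 s: 4 × 2 = 8 m/s
Δv = 30.5 m/s, so v(11) = -2 + (30.5) = 28.5 m/s.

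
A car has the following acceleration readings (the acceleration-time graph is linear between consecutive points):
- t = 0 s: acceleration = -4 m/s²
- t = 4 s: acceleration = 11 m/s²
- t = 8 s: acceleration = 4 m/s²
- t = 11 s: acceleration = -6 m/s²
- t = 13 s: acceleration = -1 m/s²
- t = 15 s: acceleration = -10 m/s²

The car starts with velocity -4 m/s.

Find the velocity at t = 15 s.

19 m/s

Δv equals the area under the a-t graph; then v = v₀ + Δv.
0–4 s: ½(-4 + 11)(4) = 14 m/s
4–8 s: ½(11 + 4)(4) = 30 m/s
8–11 s: ½(4 + -6)(3) = -3 m/s
11–13 s: ½(-6 + -1)(2) = -7 m/s
13–15 s: ½(-1 + -10)(2) = -11 m/s
Δv = 23 m/s, so v(15) = -4 + (23) = 19 m/s.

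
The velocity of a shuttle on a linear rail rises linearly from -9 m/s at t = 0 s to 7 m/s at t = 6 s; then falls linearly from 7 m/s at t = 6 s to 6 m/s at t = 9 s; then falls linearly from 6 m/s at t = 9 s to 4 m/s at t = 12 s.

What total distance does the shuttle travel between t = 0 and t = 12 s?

Total distance travelled is ∫|v| dt — sum the magnitudes of each area piece.
0–6 s: v = 0 at t = 3.375 s; triangle areas 15.1875 + 9.1875 = 24.375 m
6–9 s: |½(7 + 6)(3)| = 19.5 m
9–12 s: |½(6 + 4)(3)| = 15 m
Total distance = 58.875 m

58.875 m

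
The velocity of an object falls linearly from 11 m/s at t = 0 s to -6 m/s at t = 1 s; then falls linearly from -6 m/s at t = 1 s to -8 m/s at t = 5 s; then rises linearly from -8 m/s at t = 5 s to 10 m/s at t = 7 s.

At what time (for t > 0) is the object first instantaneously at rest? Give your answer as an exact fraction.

v changes sign on 0–1 s (from 11 to -6); the graph is linear there, so v = 0 at t = 0 + (-11)·(1 − 0)/(-6 − 11) = 11/17 s.

t = 11/17 s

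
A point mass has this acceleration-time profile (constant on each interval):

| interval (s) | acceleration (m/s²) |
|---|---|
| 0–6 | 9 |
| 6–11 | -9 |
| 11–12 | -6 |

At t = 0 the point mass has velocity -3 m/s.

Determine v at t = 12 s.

Δv equals the area under the a-t graph; then v = v₀ + Δv.
0–6 s: 9 × 6 = 54 m/s
6–11 s: -9 × 5 = -45 m/s
11–12 s: -6 × 1 = -6 m/s
Δv = 3 m/s, so v(12) = -3 + (3) = 0 m/s.

0 m/s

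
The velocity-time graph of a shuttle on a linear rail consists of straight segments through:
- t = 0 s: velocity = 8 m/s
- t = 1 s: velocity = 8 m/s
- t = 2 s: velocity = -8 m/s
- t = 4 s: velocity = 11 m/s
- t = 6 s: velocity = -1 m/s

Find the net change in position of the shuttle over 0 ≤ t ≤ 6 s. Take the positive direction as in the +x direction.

21 m

Net displacement equals the area under the velocity-time graph (areas below the axis count negative).
0–1 s: 8 × 1 = 8 m
1–2 s: ½(8 + -8)(1) = 0 m
2–4 s: ½(-8 + 11)(2) = 3 m
4–6 s: ½(11 + -1)(2) = 10 m
Net displacement = 21 m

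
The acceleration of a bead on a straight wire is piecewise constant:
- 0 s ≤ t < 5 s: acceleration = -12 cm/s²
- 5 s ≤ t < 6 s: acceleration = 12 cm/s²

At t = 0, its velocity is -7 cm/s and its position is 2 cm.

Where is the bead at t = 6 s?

On each constant-a segment, Δv = aΔt and Δx = v₀Δt + ½aΔt²; chain segment to segment.
0–5 s: v starts -7 cm/s; Δx = -7·5 + ½·-12·5² = -185 cm; v ends -67 cm/s.
5–6 s: v starts -67 cm/s; Δx = -67·1 + ½·12·1² = -61 cm; v ends -55 cm/s.
x(6) = 2 + Σ Δx = -244 cm.

-244 cm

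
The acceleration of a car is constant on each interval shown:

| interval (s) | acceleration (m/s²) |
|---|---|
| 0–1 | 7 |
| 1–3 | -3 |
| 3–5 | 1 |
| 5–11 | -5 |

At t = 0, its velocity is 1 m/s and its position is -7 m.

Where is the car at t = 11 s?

On each constant-a segment, Δv = aΔt and Δx = v₀Δt + ½aΔt²; chain segment to segment.
0–1 s: v starts 1 m/s; Δx = 1·1 + ½·7·1² = 4.5 m; v ends 8 m/s.
1–3 s: v starts 8 m/s; Δx = 8·2 + ½·-3·2² = 10 m; v ends 2 m/s.
3–5 s: v starts 2 m/s; Δx = 2·2 + ½·1·2² = 6 m; v ends 4 m/s.
5–11 s: v starts 4 m/s; Δx = 4·6 + ½·-5·6² = -66 m; v ends -26 m/s.
x(11) = -7 + Σ Δx = -52.5 m.

-52.5 m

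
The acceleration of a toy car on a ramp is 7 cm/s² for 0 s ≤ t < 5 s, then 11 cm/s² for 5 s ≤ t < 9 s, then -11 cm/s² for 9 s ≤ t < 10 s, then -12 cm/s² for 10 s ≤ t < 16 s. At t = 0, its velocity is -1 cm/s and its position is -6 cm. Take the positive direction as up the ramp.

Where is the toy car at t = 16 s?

On each constant-a segment, Δv = aΔt and Δx = v₀Δt + ½aΔt²; chain segment to segment.
0–5 s: v starts -1 cm/s; Δx = -1·5 + ½·7·5² = 82.5 cm; v ends 34 cm/s.
5–9 s: v starts 34 cm/s; Δx = 34·4 + ½·11·4² = 224 cm; v ends 78 cm/s.
9–10 s: v starts 78 cm/s; Δx = 78·1 + ½·-11·1² = 72.5 cm; v ends 67 cm/s.
10–16 s: v starts 67 cm/s; Δx = 67·6 + ½·-12·6² = 186 cm; v ends -5 cm/s.
x(16) = -6 + Σ Δx = 559 cm.

559 cm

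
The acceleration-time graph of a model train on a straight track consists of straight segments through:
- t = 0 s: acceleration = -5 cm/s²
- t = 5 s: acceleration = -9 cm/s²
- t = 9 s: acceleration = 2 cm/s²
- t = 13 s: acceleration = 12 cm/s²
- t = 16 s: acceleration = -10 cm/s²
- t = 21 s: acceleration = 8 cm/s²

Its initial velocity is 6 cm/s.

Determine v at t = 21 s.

-17 cm/s

Δv equals the area under the a-t graph; then v = v₀ + Δv.
0–5 s: ½(-5 + -9)(5) = -35 cm/s
5–9 s: ½(-9 + 2)(4) = -14 cm/s
9–13 s: ½(2 + 12)(4) = 28 cm/s
13–16 s: ½(12 + -10)(3) = 3 cm/s
16–21 s: ½(-10 + 8)(5) = -5 cm/s
Δv = -23 cm/s, so v(21) = 6 + (-23) = -17 cm/s.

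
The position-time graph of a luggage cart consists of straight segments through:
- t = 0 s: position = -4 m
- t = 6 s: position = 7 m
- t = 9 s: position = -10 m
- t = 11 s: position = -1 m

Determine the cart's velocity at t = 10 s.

Velocity is the slope of the x-t graph on 9–11 s: (-1 − -10)/(11 − 9) = 4.5 m/s.

4.5 m/s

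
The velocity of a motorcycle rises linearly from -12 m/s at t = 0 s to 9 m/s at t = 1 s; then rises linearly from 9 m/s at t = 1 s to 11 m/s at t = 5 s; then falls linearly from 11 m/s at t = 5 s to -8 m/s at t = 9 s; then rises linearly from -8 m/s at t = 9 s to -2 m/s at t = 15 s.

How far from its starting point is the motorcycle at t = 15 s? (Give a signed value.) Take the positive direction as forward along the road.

14.5 m

Net displacement equals the area under the velocity-time graph (areas below the axis count negative).
0–1 s: ½(-12 + 9)(1) = -1.5 m
1–5 s: ½(9 + 11)(4) = 40 m
5–9 s: ½(11 + -8)(4) = 6 m
9–15 s: ½(-8 + -2)(6) = -30 m
Net displacement = 14.5 m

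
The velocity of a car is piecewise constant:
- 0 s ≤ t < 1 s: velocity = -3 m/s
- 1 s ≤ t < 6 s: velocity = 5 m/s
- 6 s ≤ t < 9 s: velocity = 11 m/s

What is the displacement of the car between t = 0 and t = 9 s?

Net displacement equals the area under the velocity-time graph (areas below the axis count negative).
0–1 s: -3 × 1 = -3 m
1–6 s: 5 × 5 = 25 m
6–9 s: 11 × 3 = 33 m
Net displacement = 55 m

55 m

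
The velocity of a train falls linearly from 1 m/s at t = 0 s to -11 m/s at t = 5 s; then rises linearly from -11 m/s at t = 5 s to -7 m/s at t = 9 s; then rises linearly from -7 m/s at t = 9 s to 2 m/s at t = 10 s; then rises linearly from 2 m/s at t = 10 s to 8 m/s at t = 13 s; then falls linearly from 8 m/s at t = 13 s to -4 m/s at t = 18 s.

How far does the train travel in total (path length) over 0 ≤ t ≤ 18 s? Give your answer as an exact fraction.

Total distance travelled is ∫|v| dt — sum the magnitudes of each area piece.
0–5 s: v = 0 at t = 5/12 s; triangle areas 5/24 + 605/24 = 305/12 m
5–9 s: |½(-11 + -7)(4)| = 36 m
9–10 s: v = 0 at t = 88/9 s; triangle areas 49/18 + 2/9 = 53/18 m
10–13 s: |½(2 + 8)(3)| = 15 m
13–18 s: v = 0 at t = 49/3 s; triangle areas 40/3 + 10/3 = 50/3 m
Total distance = 3457/36 m

3457/36 m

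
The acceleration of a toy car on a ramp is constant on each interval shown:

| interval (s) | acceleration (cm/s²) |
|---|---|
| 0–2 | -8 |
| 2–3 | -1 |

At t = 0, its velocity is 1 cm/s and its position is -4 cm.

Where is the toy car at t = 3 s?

On each constant-a segment, Δv = aΔt and Δx = v₀Δt + ½aΔt²; chain segment to segment.
0–2 s: v starts 1 cm/s; Δx = 1·2 + ½·-8·2² = -14 cm; v ends -15 cm/s.
2–3 s: v starts -15 cm/s; Δx = -15·1 + ½·-1·1² = -15.5 cm; v ends -16 cm/s.
x(3) = -4 + Σ Δx = -33.5 cm.

-33.5 cm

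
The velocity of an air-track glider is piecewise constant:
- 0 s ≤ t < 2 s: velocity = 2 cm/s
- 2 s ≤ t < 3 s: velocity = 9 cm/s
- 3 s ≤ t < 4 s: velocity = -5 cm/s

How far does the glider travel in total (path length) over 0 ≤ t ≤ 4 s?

18 cm

Distance (not displacement) is the total path length: add the absolute areas under v-t.
0–2 s: |2| × 2 = 4 cm
2–3 s: |9| × 1 = 9 cm
3–4 s: |-5| × 1 = 5 cm
Total distance = 18 cm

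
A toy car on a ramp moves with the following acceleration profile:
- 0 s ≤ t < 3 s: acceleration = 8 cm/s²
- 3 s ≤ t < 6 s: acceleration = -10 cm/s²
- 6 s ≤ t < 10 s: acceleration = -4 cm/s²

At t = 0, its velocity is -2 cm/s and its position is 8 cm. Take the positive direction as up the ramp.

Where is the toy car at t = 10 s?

On each constant-a segment, Δv = aΔt and Δx = v₀Δt + ½aΔt²; chain segment to segment.
0–3 s: v starts -2 cm/s; Δx = -2·3 + ½·8·3² = 30 cm; v ends 22 cm/s.
3–6 s: v starts 22 cm/s; Δx = 22·3 + ½·-10·3² = 21 cm; v ends -8 cm/s.
6–10 s: v starts -8 cm/s; Δx = -8·4 + ½·-4·4² = -64 cm; v ends -24 cm/s.
x(10) = 8 + Σ Δx = -5 cm.

-5 cm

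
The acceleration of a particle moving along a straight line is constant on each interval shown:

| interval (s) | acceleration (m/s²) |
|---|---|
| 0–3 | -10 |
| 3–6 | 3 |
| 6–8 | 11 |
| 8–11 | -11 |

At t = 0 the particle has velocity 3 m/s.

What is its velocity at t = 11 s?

-29 m/s

Δv equals the area under the a-t graph; then v = v₀ + Δv.
0–3 s: -10 × 3 = -30 m/s
3–6 s: 3 × 3 = 9 m/s
6–8 s: 11 × 2 = 22 m/s
8–11 s: -11 × 3 = -33 m/s
Δv = -32 m/s, so v(11) = 3 + (-32) = -29 m/s.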